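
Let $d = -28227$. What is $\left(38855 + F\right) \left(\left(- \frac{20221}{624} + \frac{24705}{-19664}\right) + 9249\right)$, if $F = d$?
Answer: $\frac{4694391585500}{47931} \approx 9.7941 \cdot 10^{7}$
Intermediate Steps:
$F = -28227$
$\left(38855 + F\right) \left(\left(- \frac{20221}{624} + \frac{24705}{-19664}\right) + 9249\right) = \left(38855 - 28227\right) \left(\left(- \frac{20221}{624} + \frac{24705}{-19664}\right) + 9249\right) = 10628 \left(\left(\left(-20221\right) \frac{1}{624} + 24705 \left(- \frac{1}{19664}\right)\right) + 9249\right) = 10628 \left(\left(- \frac{20221}{624} - \frac{24705}{19664}\right) + 9249\right) = 10628 \left(- \frac{1613444}{47931} + 9249\right) = 10628 \cdot \frac{441700375}{47931} = \frac{4694391585500}{47931}$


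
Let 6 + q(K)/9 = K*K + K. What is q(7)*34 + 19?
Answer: 15319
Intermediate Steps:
q(K) = -54 + 9*K + 9*K² (q(K) = -54 + 9*(K*K + K) = -54 + 9*(K² + K) = -54 + 9*(K + K²) = -54 + (9*K + 9*K²) = -54 + 9*K + 9*K²)
q(7)*34 + 19 = (-54 + 9*7 + 9*7²)*34 + 19 = (-54 + 63 + 9*49)*34 + 19 = (-54 + 63 + 441)*34 + 19 = 450*34 + 19 = 15300 + 19 = 15319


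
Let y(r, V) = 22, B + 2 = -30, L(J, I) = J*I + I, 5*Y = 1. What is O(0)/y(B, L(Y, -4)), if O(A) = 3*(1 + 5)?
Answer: 9/11 ≈ 0.81818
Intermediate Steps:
Y = ⅕ (Y = (⅕)*1 = ⅕ ≈ 0.20000)
L(J, I) = I + I*J (L(J, I) = I*J + I = I + I*J)
B = -32 (B = -2 - 30 = -32)
O(A) = 18 (O(A) = 3*6 = 18)
O(0)/y(B, L(Y, -4)) = 18/22 = 18*(1/22) = 9/11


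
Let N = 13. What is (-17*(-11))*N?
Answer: 2431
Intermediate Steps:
(-17*(-11))*N = -17*(-11)*13 = 187*13 = 2431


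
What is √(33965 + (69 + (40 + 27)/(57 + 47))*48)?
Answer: √6305039/13 ≈ 193.15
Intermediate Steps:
√(33965 + (69 + (40 + 27)/(57 + 47))*48) = √(33965 + (69 + 67/104)*48) = √(33965 + (7243/104)*48) = √(33965 + 43458/13) = √(485003/13) = √6305039/13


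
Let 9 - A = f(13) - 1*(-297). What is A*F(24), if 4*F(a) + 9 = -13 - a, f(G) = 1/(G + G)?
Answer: 172247/52 ≈ 3312.4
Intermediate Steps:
f(G) = 1/(2*G)
F(a) = -11/2 - a/4 (F(a) = -9/4 + (-13 - a)/4 = -9/4 + (-13/4 - a/4) = -11/2 - a/4)
A = -7489/26 (A = 9 - ((½)/13 - 1*(-297)) = 9 - ((½)*(1/13) + 297) = 9 - (1/26 + 297) = 9 - 1*7723/26 = 9 - 7723/26 = -7489/26 ≈ -288.04)
A*F(24) = -7489*(-11/2 - ¼*24)/26 = -7489*(-11/2 - 6)/26 = -7489/26*(-23/2) = 172247/52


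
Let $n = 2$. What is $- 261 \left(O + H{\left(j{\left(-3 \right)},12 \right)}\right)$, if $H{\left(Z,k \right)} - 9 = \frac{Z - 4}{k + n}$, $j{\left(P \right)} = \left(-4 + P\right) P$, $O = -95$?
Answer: $\frac{309807}{14} \approx 22129.0$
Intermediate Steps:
$j{\left(P \right)} = P \left(-4 + P\right)$
$H{\left(Z,k \right)} = 9 + \frac{-4 + Z}{2 + k}$ ($H{\left(Z,k \right)} = 9 + \frac{Z - 4}{k + 2} = 9 + \frac{-4 + Z}{2 + k}$)
$- 261 \left(O + H{\left(j{\left(-3 \right)},12 \right)}\right) = - 261 \left(-95 + \frac{14 - 3 \left(-4 - 3\right) + 9 \cdot 12}{2 + 12}\right) = - 261 \left(-95 + \frac{14 - -21 + 108}{14}\right) = - 261 \left(-95 + \frac{14 + 21 + 108}{14}\right) = - 261 \left(-95 + \frac{1}{14} \cdot 143\right) = - 261 \left(-95 + \frac{143}{14}\right) = \left(-261\right) \left(- \frac{1187}{14}\right) = \frac{309807}{14}$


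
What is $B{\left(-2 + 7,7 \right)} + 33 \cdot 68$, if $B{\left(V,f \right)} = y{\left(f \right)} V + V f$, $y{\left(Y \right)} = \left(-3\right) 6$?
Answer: $2189$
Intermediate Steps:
$y{\left(Y \right)} = -18$
$B{\left(V,f \right)} = - 18 V + V f$
$B{\left(-2 + 7,7 \right)} + 33 \cdot 68 = \left(-2 + 7\right) \left(-18 + 7\right) + 33 \cdot 68 = 5 \left(-11\right) + 2244 = -55 + 2244 = 2189$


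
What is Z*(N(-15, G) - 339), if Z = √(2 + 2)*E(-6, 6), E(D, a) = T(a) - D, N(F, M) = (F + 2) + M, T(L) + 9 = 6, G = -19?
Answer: -2226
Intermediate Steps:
T(L) = -3 (T(L) = -9 + 6 = -3)
N(F, M) = 2 + F + M (N(F, M) = (2 + F) + M = 2 + F + M)
E(D, a) = -3 - D
Z = 6 (Z = √(2 + 2)*(-3 - 1*(-6)) = √4*(-3 + 6) = 2*3 = 6)
Z*(N(-15, G) - 339) = 6*((2 - 15 - 19) - 339) = 6*(-32 - 339) = 6*(-371) = -2226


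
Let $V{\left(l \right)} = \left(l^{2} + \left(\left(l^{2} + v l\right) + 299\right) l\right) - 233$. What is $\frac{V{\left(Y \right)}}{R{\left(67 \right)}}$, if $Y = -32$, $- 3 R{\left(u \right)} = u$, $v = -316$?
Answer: $\frac{1095387}{67} \approx 16349.0$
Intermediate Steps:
$R{\left(u \right)} = - \frac{u}{3}$
$V{\left(l \right)} = -233 + l^{2} + l \left(299 + l^{2} - 316 l\right)$ ($V{\left(l \right)} = \left(l^{2} + \left(\left(l^{2} - 316 l\right) + 299\right) l\right) - 233 = \left(l^{2} + \left(299 + l^{2} - 316 l\right) l\right) - 233 = \left(l^{2} + l \left(299 + l^{2} - 316 l\right)\right) - 233 = -233 + l^{2} + l \left(299 + l^{2} - 316 l\right)$)
$\frac{V{\left(Y \right)}}{R{\left(67 \right)}} = \frac{-233 + \left(-32\right)^{3} - 315 \left(-32\right)^{2} + 299 \left(-32\right)}{\left(- \frac{1}{3}\right) 67} = \frac{-233 - 32768 - 322560 - 9568}{- \frac{67}{3}} = \left(-233 - 32768 - 322560 - 9568\right) \left(- \frac{3}{67}\right) = \left(-365129\right) \left(- \frac{3}{67}\right) = \frac{1095387}{67}$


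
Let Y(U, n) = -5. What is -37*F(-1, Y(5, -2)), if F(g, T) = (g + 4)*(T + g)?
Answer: 666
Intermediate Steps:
F(g, T) = (4 + g)*(T + g)
-37*F(-1, Y(5, -2)) = -37*((-1)**2 + 4*(-5) + 4*(-1) - 5*(-1)) = -37*(1 - 20 - 4 + 5) = -37*(-18) = 666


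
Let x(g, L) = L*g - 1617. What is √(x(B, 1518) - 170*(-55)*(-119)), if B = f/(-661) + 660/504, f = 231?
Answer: 30*I*√26471427906/4627 ≈ 1054.9*I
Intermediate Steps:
B = 26653/27762 (B = 231/(-661) + 660/504 = 231*(-1/661) + 660*(1/504) = -231/661 + 55/42 = 26653/27762 ≈ 0.96005)
x(g, L) = -1617 + L*g
√(x(B, 1518) - 170*(-55)*(-119)) = √((-1617 + 1518*(26653/27762)) - 170*(-55)*(-119)) = √((-1617 + 6743209/4627) + 9350*(-119)) = √(-738650/4627 - 1112650) = √(-5148970200/4627) = 30*I*√26471427906/4627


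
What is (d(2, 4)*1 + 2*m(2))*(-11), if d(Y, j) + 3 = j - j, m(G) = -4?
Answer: 121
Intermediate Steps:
d(Y, j) = -3 (d(Y, j) = -3 + (j - j) = -3 + 0 = -3)
(d(2, 4)*1 + 2*m(2))*(-11) = (-3*1 + 2*(-4))*(-11) = (-3 - 8)*(-11) = -11*(-11) = 121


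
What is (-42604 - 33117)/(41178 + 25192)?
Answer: -75721/66370 ≈ -1.1409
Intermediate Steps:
(-42604 - 33117)/(41178 + 25192) = -75721/66370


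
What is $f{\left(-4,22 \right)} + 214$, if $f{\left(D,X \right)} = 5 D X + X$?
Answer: $-204$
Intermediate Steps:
$f{\left(D,X \right)} = X + 5 D X$ ($f{\left(D,X \right)} = 5 D X + X = X + 5 D X$)
$f{\left(-4,22 \right)} + 214 = 22 \left(1 + 5 \left(-4\right)\right) + 214 = 22 \left(1 - 20\right) + 214 = 22 \left(-19\right) + 214 = -418 + 214 = -204$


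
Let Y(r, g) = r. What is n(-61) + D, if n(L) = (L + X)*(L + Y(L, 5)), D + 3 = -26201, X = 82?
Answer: -28766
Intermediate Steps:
D = -26204 (D = -3 - 26201 = -26204)
n(L) = 2*L*(82 + L) (n(L) = (L + 82)*(L + L) = (82 + L)*(2*L) = 2*L*(82 + L))
n(-61) + D = 2*(-61)*(82 - 61) - 26204 = 2*(-61)*21 - 26204 = -2562 - 26204 = -28766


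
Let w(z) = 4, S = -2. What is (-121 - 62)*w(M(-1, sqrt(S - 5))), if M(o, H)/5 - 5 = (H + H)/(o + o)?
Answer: -732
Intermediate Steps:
M(o, H) = 25 + 5*H/o (M(o, H) = 25 + 5*((H + H)/(o + o)) = 25 + 5*((2*H)/((2*o))) = 25 + 5*((2*H)*(1/(2*o))) = 25 + 5*(H/o) = 25 + 5*H/o)
(-121 - 62)*w(M(-1, sqrt(S - 5))) = (-121 - 62)*4 = -183*4 = -732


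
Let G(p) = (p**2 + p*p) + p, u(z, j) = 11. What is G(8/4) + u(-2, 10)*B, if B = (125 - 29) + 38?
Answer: 1484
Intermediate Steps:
G(p) = p + 2*p**2 (G(p) = (p**2 + p**2) + p = 2*p**2 + p = p + 2*p**2)
B = 134 (B = 96 + 38 = 134)
G(8/4) + u(-2, 10)*B = (8/4)*(1 + 2*(8/4)) + 11*134 = (8*(1/4))*(1 + 2*(8*(1/4))) + 1474 = 2*(1 + 2*2) + 1474 = 2*(1 + 4) + 1474 = 2*5 + 1474 = 10 + 1474 = 1484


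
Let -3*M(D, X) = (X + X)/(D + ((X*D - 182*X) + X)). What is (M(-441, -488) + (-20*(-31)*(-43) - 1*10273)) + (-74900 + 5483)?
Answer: -96702458774/909285 ≈ -1.0635e+5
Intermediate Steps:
M(D, X) = -2*X/(3*(D - 181*X + D*X)) (M(D, X) = -(X + X)/(3*(D + ((X*D - 182*X) + X))) = -2*X/(3*(D + ((D*X - 182*X) + X))) = -2*X/(3*(D + ((-182*X + D*X) + X))) = -2*X/(3*(D + (-181*X + D*X))) = -2*X/(3*(D - 181*X + D*X)))
(M(-441, -488) + (-20*(-31)*(-43) - 1*10273)) + (-74900 + 5483) = (-2*(-488)/(-543*(-488) + 3*(-441) + 3*(-441)*(-488)) + (-20*(-31)*(-43) - 1*10273)) + (-74900 + 5483) = (-2*(-488)/(264984 - 1323 + 645624) + (620*(-43) - 10273)) - 69417 = (-2*(-488)/909285 + (-26660 - 10273)) - 69417 = (-2*(-488)*1/909285 - 36933) - 69417 = (976/909285 - 36933) - 69417 = -33582621929/909285 - 69417 = -96702458774/909285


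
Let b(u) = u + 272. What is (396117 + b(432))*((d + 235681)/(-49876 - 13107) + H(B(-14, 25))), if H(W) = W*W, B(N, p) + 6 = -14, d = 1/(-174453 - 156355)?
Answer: 3276212487001922813/20835280264 ≈ 1.5724e+8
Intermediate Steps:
b(u) = 272 + u
d = -1/330808 (d = 1/(-330808) = -1/330808 ≈ -3.0229e-6)
B(N, p) = -20 (B(N, p) = -6 - 14 = -20)
H(W) = W**2
(396117 + b(432))*((d + 235681)/(-49876 - 13107) + H(B(-14, 25))) = (396117 + (272 + 432))*((-1/330808 + 235681)/(-49876 - 13107) + (-20)**2) = (396117 + 704)*((77965160247/330808)/(-62983) + 400) = 396821*((77965160247/330808)*(-1/62983) + 400) = 396821*(-77965160247/20835280264 + 400) = 396821*(8256146945353/20835280264) = 3276212487001922813/20835280264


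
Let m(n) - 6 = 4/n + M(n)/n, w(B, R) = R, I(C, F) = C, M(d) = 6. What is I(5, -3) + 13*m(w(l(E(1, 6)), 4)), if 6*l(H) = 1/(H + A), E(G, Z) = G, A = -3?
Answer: 231/2 ≈ 115.50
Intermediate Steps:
l(H) = 1/(6*(-3 + H)) (l(H) = 1/(6*(H - 3)) = 1/(6*(-3 + H)))
m(n) = 6 + 10/n (m(n) = 6 + (4/n + 6/n) = 6 + 10/n)
I(5, -3) + 13*m(w(l(E(1, 6)), 4)) = 5 + 13*(6 + 10/4) = 5 + 13*(6 + 10*(¼)) = 5 + 13*(6 + 5/2) = 5 + 13*(17/2) = 5 + 221/2 = 231/2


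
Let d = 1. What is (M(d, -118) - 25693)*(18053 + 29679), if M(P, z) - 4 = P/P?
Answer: -1226139616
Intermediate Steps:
M(P, z) = 5 (M(P, z) = 4 + P/P = 4 + 1 = 5)
(M(d, -118) - 25693)*(18053 + 29679) = (5 - 25693)*(18053 + 29679) = -25688*47732 = -1226139616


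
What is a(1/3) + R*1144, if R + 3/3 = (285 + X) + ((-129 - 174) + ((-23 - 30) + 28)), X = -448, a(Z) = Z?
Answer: -1688543/3 ≈ -5.6285e+5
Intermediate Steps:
R = -492 (R = -1 + ((285 - 448) + ((-129 - 174) + ((-23 - 30) + 28))) = -1 + (-163 + (-303 + (-53 + 28))) = -1 + (-163 + (-303 - 25)) = -1 + (-163 - 328) = -1 - 491 = -492)
a(1/3) + R*1144 = 1/3 - 492*1144 = 1/3 - 562848 = -1688543/3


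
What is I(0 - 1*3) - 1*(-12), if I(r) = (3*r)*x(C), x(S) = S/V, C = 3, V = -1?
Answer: 39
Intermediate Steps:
x(S) = -S (x(S) = S/(-1) = S*(-1) = -S)
I(r) = -9*r (I(r) = (3*r)*(-1*3) = (3*r)*(-3) = -9*r)
I(0 - 1*3) - 1*(-12) = -9*(0 - 1*3) - 1*(-12) = -9*(0 - 3) + 12 = -9*(-3) + 12 = 27 + 12 = 39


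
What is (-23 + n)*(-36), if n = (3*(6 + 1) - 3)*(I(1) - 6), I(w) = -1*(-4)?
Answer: 2124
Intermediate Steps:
I(w) = 4
n = -36 (n = (3*(6 + 1) - 3)*(4 - 6) = (3*7 - 3)*(-2) = (21 - 3)*(-2) = 18*(-2) = -36)
(-23 + n)*(-36) = (-23 - 36)*(-36) = -59*(-36) = 2124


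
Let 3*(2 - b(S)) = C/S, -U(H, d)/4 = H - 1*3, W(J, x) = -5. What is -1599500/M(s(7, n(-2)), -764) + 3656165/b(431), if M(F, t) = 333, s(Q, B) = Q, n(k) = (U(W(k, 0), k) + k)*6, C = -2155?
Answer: 3634914335/3663 ≈ 9.9233e+5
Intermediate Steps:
U(H, d) = 12 - 4*H (U(H, d) = -4*(H - 1*3) = -4*(H - 3) = -4*(-3 + H) = 12 - 4*H)
n(k) = 192 + 6*k (n(k) = ((12 - 4*(-5)) + k)*6 = ((12 + 20) + k)*6 = (32 + k)*6 = 192 + 6*k)
b(S) = 2 + 2155/(3*S) (b(S) = 2 - (-2155)/(3*S) = 2 + 2155/(3*S))
-1599500/M(s(7, n(-2)), -764) + 3656165/b(431) = -1599500/333 + 3656165/(2 + (2155/3)/431) = -1599500*1/333 + 3656165/(2 + (2155/3)*(1/431)) = -1599500/333 + 3656165/(2 + 5/3) = -1599500/333 + 3656165/(11/3) = -1599500/333 + 3656165*(3/11) = -1599500/333 + 10968495/11 = 3634914335/3663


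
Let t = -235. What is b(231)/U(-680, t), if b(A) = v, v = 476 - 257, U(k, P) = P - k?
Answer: 219/445 ≈ 0.49214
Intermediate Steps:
v = 219
b(A) = 219
b(231)/U(-680, t) = 219/(-235 - 1*(-680)) = 219/(-235 + 680) = 219/445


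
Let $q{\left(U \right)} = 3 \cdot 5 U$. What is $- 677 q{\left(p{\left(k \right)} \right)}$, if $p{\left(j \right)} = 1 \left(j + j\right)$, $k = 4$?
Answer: $-81240$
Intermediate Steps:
$p{\left(j \right)} = 2 j$ ($p{\left(j \right)} = 1 \cdot 2 j = 2 j$)
$q{\left(U \right)} = 15 U$
$- 677 q{\left(p{\left(k \right)} \right)} = - 677 \cdot 15 \cdot 2 \cdot 4 = - 677 \cdot 15 \cdot 8 = \left(-677\right) 120 = -81240$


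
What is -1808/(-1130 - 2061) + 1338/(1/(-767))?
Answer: -3274749178/3191 ≈ -1.0262e+6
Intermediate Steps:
-1808/(-1130 - 2061) + 1338/(1/(-767)) = -1808/(-3191) + 1338/(-1/767) = -1808*(-1/3191) + 1338*(-767) = 1808/3191 - 1026246 = -3274749178/3191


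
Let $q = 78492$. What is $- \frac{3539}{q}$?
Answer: $- \frac{3539}{78492} \approx -0.045087$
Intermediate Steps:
$- \frac{3539}{q} = - \frac{3539}{78492}$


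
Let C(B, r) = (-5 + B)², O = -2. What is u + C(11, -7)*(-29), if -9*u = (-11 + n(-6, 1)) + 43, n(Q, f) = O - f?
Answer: -9425/9 ≈ -1047.2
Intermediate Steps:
n(Q, f) = -2 - f
u = -29/9 (u = -((-11 + (-2 - 1*1)) + 43)/9 = -((-11 + (-2 - 1)) + 43)/9 = -((-11 - 3) + 43)/9 = -(-14 + 43)/9 = -⅑*29 = -29/9 ≈ -3.2222)
u + C(11, -7)*(-29) = -29/9 + (-5 + 11)²*(-29) = -29/9 + 6²*(-29) = -29/9 + 36*(-29) = -29/9 - 1044 = -9425/9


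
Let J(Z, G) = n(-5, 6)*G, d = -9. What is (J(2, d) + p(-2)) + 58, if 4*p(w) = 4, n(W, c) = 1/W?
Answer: 304/5 ≈ 60.800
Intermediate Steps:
p(w) = 1 (p(w) = (¼)*4 = 1)
J(Z, G) = -G/5 (J(Z, G) = G/(-5) = -G/5)
(J(2, d) + p(-2)) + 58 = (-⅕*(-9) + 1) + 58 = (9/5 + 1) + 58 = 14/5 + 58 = 304/5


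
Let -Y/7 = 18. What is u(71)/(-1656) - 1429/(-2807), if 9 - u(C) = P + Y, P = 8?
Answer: 2009935/4648392 ≈ 0.43239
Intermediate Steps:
Y = -126 (Y = -7*18 = -126)
u(C) = 127 (u(C) = 9 - (8 - 126) = 9 - 1*(-118) = 9 + 118 = 127)
u(71)/(-1656) - 1429/(-2807) = 127/(-1656) - 1429/(-2807) = 127*(-1/1656) - 1429*(-1/2807) = -127/1656 + 1429/2807 = 2009935/4648392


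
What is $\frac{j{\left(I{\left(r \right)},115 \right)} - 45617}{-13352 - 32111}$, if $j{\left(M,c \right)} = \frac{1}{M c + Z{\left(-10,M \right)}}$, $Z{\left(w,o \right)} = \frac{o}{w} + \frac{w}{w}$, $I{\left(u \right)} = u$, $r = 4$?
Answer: $\frac{105055946}{104701289} \approx 1.0034$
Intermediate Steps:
$Z{\left(w,o \right)} = 1 + \frac{o}{w}$ ($Z{\left(w,o \right)} = \frac{o}{w} + 1 = 1 + \frac{o}{w}$)
$j{\left(M,c \right)} = \frac{1}{1 - \frac{M}{10} + M c}$ ($j{\left(M,c \right)} = \frac{1}{M c + \frac{M - 10}{-10}} = \frac{1}{M c - \frac{-10 + M}{10}} = \frac{1}{M c - \left(-1 + \frac{M}{10}\right)} = \frac{1}{1 - \frac{M}{10} + M c}$)
$\frac{j{\left(I{\left(r \right)},115 \right)} - 45617}{-13352 - 32111} = \frac{\frac{10}{10 - 4 + 10 \cdot 4 \cdot 115} - 45617}{-13352 - 32111} = \frac{\frac{10}{10 - 4 + 4600} - 45617}{-45463} = \left(\frac{10}{4606} - 45617\right) \left(- \frac{1}{45463}\right) = \left(10 \cdot \frac{1}{4606} - 45617\right) \left(- \frac{1}{45463}\right) = \left(\frac{5}{2303} - 45617\right) \left(- \frac{1}{45463}\right) = \left(- \frac{105055946}{2303}\right) \left(- \frac{1}{45463}\right) = \frac{105055946}{104701289}$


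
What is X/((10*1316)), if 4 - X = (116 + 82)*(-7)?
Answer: 139/1316 ≈ 0.10562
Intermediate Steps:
X = 1390 (X = 4 - (116 + 82)*(-7) = 4 - 198*(-7) = 4 - 1*(-1386) = 4 + 1386 = 1390)
X/((10*1316)) = 1390/((10*1316)) = 1390/13160 = 1390*(1/13160) = 139/1316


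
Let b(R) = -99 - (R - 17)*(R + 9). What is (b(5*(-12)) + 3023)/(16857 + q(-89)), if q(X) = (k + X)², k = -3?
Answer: -1003/25321 ≈ -0.039611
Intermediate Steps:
q(X) = (-3 + X)²
b(R) = -99 - (-17 + R)*(9 + R)
(b(5*(-12)) + 3023)/(16857 + q(-89)) = ((54 - (5*(-12))² + 8*(5*(-12))) + 3023)/(16857 + (-3 - 89)²) = ((54 - 1*(-60)² + 8*(-60)) + 3023)/(16857 + (-92)²) = ((54 - 1*3600 - 480) + 3023)/(16857 + 8464) = ((54 - 3600 - 480) + 3023)/25321 = (-4026 + 3023)*(1/25321) = -1003*1/25321 = -1003/25321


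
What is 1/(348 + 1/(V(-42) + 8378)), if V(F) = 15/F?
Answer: 117287/40815890 ≈ 0.0028736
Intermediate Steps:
1/(348 + 1/(V(-42) + 8378)) = 1/(348 + 1/(15/(-42) + 8378)) = 1/(348 + 1/(15*(-1/42) + 8378)) = 1/(348 + 1/(-5/14 + 8378)) = 1/(348 + 1/(117287/14)) = 1/(348 + 14/117287) = 1/(40815890/117287) = 117287/40815890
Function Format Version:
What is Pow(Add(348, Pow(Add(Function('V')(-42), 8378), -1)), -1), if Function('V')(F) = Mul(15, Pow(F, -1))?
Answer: Rational(117287, 40815890) ≈ 0.0028736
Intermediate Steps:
Pow(Add(348, Pow(Add(Function('V')(-42), 8378), -1)), -1) = Pow(Add(348, Pow(Add(Mul(15, Pow(-42, -1)), 8378), -1)), -1) = Pow(Add(348, Pow(Add(Mul(15, Rational(-1, 42)), 8378), -1)), -1) = Pow(Add(348, Pow(Add(Rational(-5, 14), 8378), -1)), -1) = Pow(Add(348, Pow(Rational(117287, 14), -1)), -1) = Pow(Add(348, Rational(14, 117287)), -1) = Pow(Rational(40815890, 117287), -1) = Rational(117287, 40815890)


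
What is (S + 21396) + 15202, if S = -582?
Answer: 36016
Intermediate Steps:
(S + 21396) + 15202 = (-582 + 21396) + 15202 = 20814 + 15202 = 36016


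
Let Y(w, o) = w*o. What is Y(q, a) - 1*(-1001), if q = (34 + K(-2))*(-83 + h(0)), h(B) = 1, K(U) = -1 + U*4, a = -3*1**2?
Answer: 7151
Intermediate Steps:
a = -3 (a = -3*1 = -3)
K(U) = -1 + 4*U
q = -2050 (q = (34 + (-1 + 4*(-2)))*(-83 + 1) = (34 + (-1 - 8))*(-82) = (34 - 9)*(-82) = 25*(-82) = -2050)
Y(w, o) = o*w
Y(q, a) - 1*(-1001) = -3*(-2050) - 1*(-1001) = 6150 + 1001 = 7151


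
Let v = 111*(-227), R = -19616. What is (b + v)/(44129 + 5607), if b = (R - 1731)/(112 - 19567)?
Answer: -61273286/120951735 ≈ -0.50659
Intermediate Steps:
b = 21347/19455 (b = (-19616 - 1731)/(112 - 19567) = -21347/(-19455) = -21347*(-1/19455) = 21347/19455 ≈ 1.0972)
v = -25197
(b + v)/(44129 + 5607) = (21347/19455 - 25197)/(44129 + 5607) = -490186288/19455/49736 = -490186288/19455*1/49736 = -61273286/120951735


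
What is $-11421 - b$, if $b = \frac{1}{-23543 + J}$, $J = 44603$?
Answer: $- \frac{240526261}{21060} \approx -11421.0$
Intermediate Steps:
$b = \frac{1}{21060}$ ($b = \frac{1}{-23543 + 44603} = \frac{1}{21060} \approx 4.7483 \cdot 10^{-5}$)
$-11421 - b = -11421 - \frac{1}{21060} = - \frac{240526261}{21060}$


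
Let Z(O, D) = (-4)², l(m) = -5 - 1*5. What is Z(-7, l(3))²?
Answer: 256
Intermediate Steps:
l(m) = -10 (l(m) = -5 - 5 = -10)
Z(O, D) = 16
Z(-7, l(3))² = 16² = 256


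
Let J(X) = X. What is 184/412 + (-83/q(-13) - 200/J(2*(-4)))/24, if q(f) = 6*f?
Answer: 295511/192816 ≈ 1.5326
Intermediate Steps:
184/412 + (-83/q(-13) - 200/J(2*(-4)))/24 = 184/412 + (-83/(6*(-13)) - 200/(2*(-4)))/24 = 184*(1/412) + (-83/(-78) - 200/(-8))*(1/24) = 46/103 + (-83*(-1/78) - 200*(-⅛))*(1/24) = 46/103 + (83/78 + 25)*(1/24) = 46/103 + (2033/78)*(1/24) = 46/103 + 2033/1872 = 295511/192816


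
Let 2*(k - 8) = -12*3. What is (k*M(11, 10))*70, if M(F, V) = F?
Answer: -7700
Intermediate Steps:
k = -10 (k = 8 + (-12*3)/2 = 8 + (1/2)*(-36) = 8 - 18 = -10)
(k*M(11, 10))*70 = -10*11*70 = -110*70 = -7700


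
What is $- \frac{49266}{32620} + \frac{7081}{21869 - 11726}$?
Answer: $- \frac{19194487}{23633190} \approx -0.81218$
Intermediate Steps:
$- \frac{49266}{32620} + \frac{7081}{21869 - 11726} = \left(-49266\right) \frac{1}{32620} + \frac{7081}{21869 - 11726} = - \frac{3519}{2330} + \frac{7081}{10143} = - \frac{19194487}{23633190}$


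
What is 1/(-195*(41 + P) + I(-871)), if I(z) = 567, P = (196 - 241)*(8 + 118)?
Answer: 1/1098222 ≈ 9.1056e-7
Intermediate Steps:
P = -5670 (P = -45*126 = -5670)
1/(-195*(41 + P) + I(-871)) = 1/(-195*(41 - 5670) + 567) = 1/(-195*(-5629) + 567) = 1/(1097655 + 567) = 1/1098222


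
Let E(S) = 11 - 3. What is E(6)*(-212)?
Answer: -1696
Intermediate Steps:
E(S) = 8
E(6)*(-212) = 8*(-212) = -1696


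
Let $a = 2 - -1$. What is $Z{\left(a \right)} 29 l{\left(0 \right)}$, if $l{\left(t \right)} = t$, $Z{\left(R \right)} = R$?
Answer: $0$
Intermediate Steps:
$a = 3$ ($a = 2 + 1 = 3$)
$Z{\left(a \right)} 29 l{\left(0 \right)} = 3 \cdot 29 \cdot 0 = 87 \cdot 0 = 0$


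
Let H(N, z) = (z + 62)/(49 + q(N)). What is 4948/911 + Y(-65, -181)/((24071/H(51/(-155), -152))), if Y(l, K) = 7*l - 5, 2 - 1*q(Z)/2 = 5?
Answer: 5159157644/942933283 ≈ 5.4714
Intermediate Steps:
q(Z) = -6 (q(Z) = 4 - 2*5 = 4 - 10 = -6)
H(N, z) = 62/43 + z/43 (H(N, z) = (z + 62)/(49 - 6) = (62 + z)/43 = (62 + z)*(1/43) = 62/43 + z/43)
Y(l, K) = -5 + 7*l
4948/911 + Y(-65, -181)/((24071/H(51/(-155), -152))) = 4948/911 + (-5 + 7*(-65))/((24071/(62/43 + (1/43)*(-152)))) = 4948*(1/911) + (-5 - 455)/((24071/(62/43 - 152/43))) = 4948/911 - 460/(24071/(-90/43)) = 4948/911 - 460/(24071*(-43/90)) = 4948/911 - 460/(-1035053/90) = 4948/911 - 460*(-90/1035053) = 4948/911 + 41400/1035053 = 5159157644/942933283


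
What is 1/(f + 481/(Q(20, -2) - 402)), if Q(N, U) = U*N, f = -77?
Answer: -34/2655 ≈ -0.012806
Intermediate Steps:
Q(N, U) = N*U
1/(f + 481/(Q(20, -2) - 402)) = 1/(-77 + 481/(20*(-2) - 402)) = 1/(-77 + 481/(-40 - 402)) = 1/(-77 + 481/(-442)) = 1/(-77 + 481*(-1/442)) = 1/(-77 - 37/34) = 1/(-2655/34) = -34/2655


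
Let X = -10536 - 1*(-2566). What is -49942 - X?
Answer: -41972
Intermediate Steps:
X = -7970 (X = -10536 + 2566 = -7970)
-49942 - X = -49942 - 1*(-7970) = -49942 + 7970 = -41972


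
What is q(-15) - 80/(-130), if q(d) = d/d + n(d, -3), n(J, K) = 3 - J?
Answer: 255/13 ≈ 19.615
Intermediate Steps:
q(d) = 4 - d (q(d) = d/d + (3 - d) = 1 + (3 - d) = 4 - d)
q(-15) - 80/(-130) = (4 - 1*(-15)) - 80/(-130) = (4 + 15) - 80*(-1/130) = 19 + 8/13 = 255/13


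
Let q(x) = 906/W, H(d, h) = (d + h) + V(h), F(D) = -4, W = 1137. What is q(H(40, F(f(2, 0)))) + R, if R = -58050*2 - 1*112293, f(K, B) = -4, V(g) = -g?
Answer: -86560645/379 ≈ -2.2839e+5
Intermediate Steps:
H(d, h) = d (H(d, h) = (d + h) - h = d)
q(x) = 302/379 (q(x) = 906/1137 = 906*(1/1137) = 302/379)
R = -228393 (R = -116100 - 112293 = -228393)
q(H(40, F(f(2, 0)))) + R = 302/379 - 228393 = -86560645/379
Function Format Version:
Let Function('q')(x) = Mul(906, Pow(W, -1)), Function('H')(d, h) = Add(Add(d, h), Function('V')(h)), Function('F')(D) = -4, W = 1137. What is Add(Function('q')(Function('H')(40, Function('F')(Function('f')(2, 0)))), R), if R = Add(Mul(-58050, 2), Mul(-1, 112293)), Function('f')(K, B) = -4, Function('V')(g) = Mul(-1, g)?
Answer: Rational(-86560645, 379) ≈ -2.2839e+5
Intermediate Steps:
Function('H')(d, h) = d (Function('H')(d, h) = Add(Add(d, h), Mul(-1, h)) = d)
Function('q')(x) = Rational(302, 379) (Function('q')(x) = Mul(906, Pow(1137, -1)) = Mul(906, Rational(1, 1137)) = Rational(302, 379))
R = -228393 (R = Add(-116100, -112293) = -228393)
Add(Function('q')(Function('H')(40, Function('F')(Function('f')(2, 0)))), R) = Add(Rational(302, 379), -228393) = Rational(-86560645, 379)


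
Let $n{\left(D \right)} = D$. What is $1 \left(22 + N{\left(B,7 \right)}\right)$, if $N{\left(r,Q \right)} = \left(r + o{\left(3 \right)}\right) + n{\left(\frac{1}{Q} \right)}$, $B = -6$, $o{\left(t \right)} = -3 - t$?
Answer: $\frac{71}{7} \approx 10.143$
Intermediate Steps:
$N{\left(r,Q \right)} = -6 + r + \frac{1}{Q}$ ($N{\left(r,Q \right)} = \left(r - 6\right) + \frac{1}{Q} = \left(-6 + r\right) + \frac{1}{Q} = -6 + r + \frac{1}{Q}$)
$1 \left(22 + N{\left(B,7 \right)}\right) = 1 \left(22 - \left(12 - \frac{1}{7}\right)\right) = 1 \left(22 - \frac{83}{7}\right) = 1 \cdot \frac{71}{7} = \frac{71}{7}$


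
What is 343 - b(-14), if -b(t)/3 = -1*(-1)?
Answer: 346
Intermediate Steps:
b(t) = -3 (b(t) = -(-3)*(-1) = -3*1 = -3)
343 - b(-14) = 343 - 1*(-3) = 343 + 3 = 346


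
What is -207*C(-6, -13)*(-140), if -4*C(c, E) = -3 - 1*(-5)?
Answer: -14490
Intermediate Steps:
C(c, E) = -½ (C(c, E) = -(-3 - 1*(-5))/4 = -(-3 + 5)/4 = -¼*2 = -½)
-207*C(-6, -13)*(-140) = -207*(-½)*(-140) = (207/2)*(-140) = -14490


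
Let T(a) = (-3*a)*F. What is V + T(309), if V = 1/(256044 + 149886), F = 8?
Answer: -3010376879/405930 ≈ -7416.0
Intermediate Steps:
T(a) = -24*a (T(a) = -3*a*8 = -24*a)
V = 1/405930 ≈ 2.4635e-6
V + T(309) = 1/405930 - 24*309 = 1/405930 - 7416 = -3010376879/405930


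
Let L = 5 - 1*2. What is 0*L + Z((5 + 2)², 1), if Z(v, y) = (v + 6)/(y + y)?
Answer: 55/2 ≈ 27.500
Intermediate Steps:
Z(v, y) = (6 + v)/(2*y) (Z(v, y) = (6 + v)/((2*y)) = (6 + v)*(1/(2*y)) = (6 + v)/(2*y))
L = 3 (L = 5 - 2 = 3)
0*L + Z((5 + 2)², 1) = 0*3 + (½)*(6 + (5 + 2)²)/1 = 0 + (½)*1*(6 + 7²) = 0 + (½)*1*(6 + 49) = 0 + (½)*1*55 = 0 + 55/2 = 55/2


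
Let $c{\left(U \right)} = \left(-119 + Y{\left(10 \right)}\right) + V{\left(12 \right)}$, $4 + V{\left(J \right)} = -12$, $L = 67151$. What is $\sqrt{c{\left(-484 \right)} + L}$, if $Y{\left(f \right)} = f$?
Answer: $\sqrt{67026} \approx 258.89$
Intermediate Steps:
$V{\left(J \right)} = -16$ ($V{\left(J \right)} = -4 - 12 = -16$)
$c{\left(U \right)} = -125$ ($c{\left(U \right)} = \left(-119 + 10\right) - 16 = -109 - 16 = -125$)
$\sqrt{c{\left(-484 \right)} + L} = \sqrt{-125 + 67151} = \sqrt{67026}$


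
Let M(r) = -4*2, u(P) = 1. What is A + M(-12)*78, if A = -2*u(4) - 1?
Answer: -627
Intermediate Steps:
M(r) = -8
A = -3 (A = -2*1 - 1 = -2 - 1 = -3)
A + M(-12)*78 = -3 - 8*78 = -3 - 624 = -627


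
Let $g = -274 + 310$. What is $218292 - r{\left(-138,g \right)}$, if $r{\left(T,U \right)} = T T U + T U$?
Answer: $-462324$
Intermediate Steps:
$g = 36$
$r{\left(T,U \right)} = T U + U T^{2}$ ($r{\left(T,U \right)} = T^{2} U + T U = U T^{2} + T U = T U + U T^{2}$)
$218292 - r{\left(-138,g \right)} = 218292 - \left(-138\right) 36 \left(1 - 138\right) = 218292 - \left(-138\right) 36 \left(-137\right) = 218292 - 680616 = -462324$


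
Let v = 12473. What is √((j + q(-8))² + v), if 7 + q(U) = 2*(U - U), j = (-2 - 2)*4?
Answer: √13002 ≈ 114.03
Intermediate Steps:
j = -16 (j = -4*4 = -16)
q(U) = -7 (q(U) = -7 + 2*(U - U) = -7 + 2*0 = -7 + 0 = -7)
√((j + q(-8))² + v) = √((-16 - 7)² + 12473) = √((-23)² + 12473) = √(529 + 12473) = √13002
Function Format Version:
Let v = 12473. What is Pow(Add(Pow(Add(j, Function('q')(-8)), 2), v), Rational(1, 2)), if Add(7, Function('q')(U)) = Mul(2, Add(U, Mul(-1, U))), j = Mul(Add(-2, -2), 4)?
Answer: Pow(13002, Rational(1, 2)) ≈ 114.03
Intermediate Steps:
j = -16 (j = Mul(-4, 4) = -16)
Function('q')(U) = -7 (Function('q')(U) = Add(-7, Mul(2, Add(U, Mul(-1, U)))) = Add(-7, Mul(2, 0)) = Add(-7, 0) = -7)
Pow(Add(Pow(Add(j, Function('q')(-8)), 2), v), Rational(1, 2)) = Pow(Add(Pow(Add(-16, -7), 2), 12473), Rational(1, 2)) = Pow(Add(Pow(-23, 2), 12473), Rational(1, 2)) = Pow(Add(529, 12473), Rational(1, 2)) = Pow(13002, Rational(1, 2))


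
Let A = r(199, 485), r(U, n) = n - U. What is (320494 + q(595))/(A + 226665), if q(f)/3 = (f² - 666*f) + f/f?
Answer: 193762/226951 ≈ 0.85376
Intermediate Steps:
A = 286 (A = 485 - 1*199 = 485 - 199 = 286)
q(f) = 3 - 1998*f + 3*f² (q(f) = 3*((f² - 666*f) + f/f) = 3*((f² - 666*f) + 1) = 3*(1 + f² - 666*f) = 3 - 1998*f + 3*f²)
(320494 + q(595))/(A + 226665) = (320494 + (3 - 1998*595 + 3*595²))/(286 + 226665) = (320494 + (3 - 1188810 + 3*354025))/226951 = (320494 + (3 - 1188810 + 1062075))*(1/226951) = (320494 - 126732)*(1/226951) = 193762*(1/226951) = 193762/226951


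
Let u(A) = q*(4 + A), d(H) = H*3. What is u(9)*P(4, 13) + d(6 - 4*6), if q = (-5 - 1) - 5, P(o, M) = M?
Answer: -1913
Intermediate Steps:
q = -11 (q = -6 - 5 = -11)
d(H) = 3*H
u(A) = -44 - 11*A (u(A) = -11*(4 + A) = -44 - 11*A)
u(9)*P(4, 13) + d(6 - 4*6) = (-44 - 11*9)*13 + 3*(6 - 4*6) = (-44 - 99)*13 + 3*(6 - 24) = -143*13 + 3*(-18) = -1859 - 54 = -1913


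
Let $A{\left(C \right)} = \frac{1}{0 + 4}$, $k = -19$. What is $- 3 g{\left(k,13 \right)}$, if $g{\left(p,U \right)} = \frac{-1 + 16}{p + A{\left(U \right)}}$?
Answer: $\frac{12}{5} \approx 2.4$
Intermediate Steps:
$A{\left(C \right)} = \frac{1}{4}$
$g{\left(p,U \right)} = \frac{15}{\frac{1}{4} + p}$ ($g{\left(p,U \right)} = \frac{-1 + 16}{p + \frac{1}{4}} = \frac{15}{\frac{1}{4} + p}$)
$- 3 g{\left(k,13 \right)} = - 3 \frac{60}{1 + 4 \left(-19\right)} = - 3 \frac{60}{1 - 76} = - 3 \frac{60}{-75} = - 3 \cdot 60 \left(- \frac{1}{75}\right) = \left(-3\right) \left(- \frac{4}{5}\right) = \frac{12}{5}$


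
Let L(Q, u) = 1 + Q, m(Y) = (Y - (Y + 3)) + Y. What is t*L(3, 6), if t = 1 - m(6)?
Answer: -8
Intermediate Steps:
m(Y) = -3 + Y (m(Y) = (Y - (3 + Y)) + Y = (Y + (-3 - Y)) + Y = -3 + Y)
t = -2 (t = 1 - (-3 + 6) = 1 - 1*3 = 1 - 3 = -2)
t*L(3, 6) = -2*(1 + 3) = -2*4 = -8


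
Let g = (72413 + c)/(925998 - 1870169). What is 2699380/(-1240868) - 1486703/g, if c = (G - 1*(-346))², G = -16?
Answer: 8216076547001712/1061252357 ≈ 7.7419e+6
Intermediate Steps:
c = 108900 (c = (-16 - 1*(-346))² = (-16 + 346)² = 330² = 108900)
g = -181313/944171 (g = (72413 + 108900)/(925998 - 1870169) = 181313/(-944171) = 181313*(-1/944171) = -181313/944171 ≈ -0.19203)
2699380/(-1240868) - 1486703/g = 2699380/(-1240868) - 1486703/(-181313/944171) = 2699380*(-1/1240868) - 1486703*(-944171/181313) = -674845/310217 + 26484940721/3421 = 8216076547001712/1061252357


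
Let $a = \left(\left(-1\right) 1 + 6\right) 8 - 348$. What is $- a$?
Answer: $308$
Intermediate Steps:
$a = -308$ ($a = \left(-1 + 6\right) 8 - 348 = 5 \cdot 8 - 348 = 40 - 348 = -308$)
$- a = \left(-1\right) \left(-308\right) = 308$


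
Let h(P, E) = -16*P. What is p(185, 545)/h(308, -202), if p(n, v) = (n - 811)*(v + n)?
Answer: 114245/1232 ≈ 92.731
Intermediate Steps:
p(n, v) = (-811 + n)*(n + v)
p(185, 545)/h(308, -202) = (185**2 - 811*185 - 811*545 + 185*545)/((-16*308)) = (34225 - 150035 - 441995 + 100825)/(-4928) = -456980*(-1/4928) = 114245/1232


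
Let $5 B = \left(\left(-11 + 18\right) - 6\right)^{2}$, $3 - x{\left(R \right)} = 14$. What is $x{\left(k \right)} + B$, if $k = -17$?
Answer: $- \frac{54}{5} \approx -10.8$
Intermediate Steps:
$x{\left(R \right)} = -11$ ($x{\left(R \right)} = 3 - 14 = -11$)
$B = \frac{1}{5}$ ($B = \frac{\left(\left(-11 + 18\right) - 6\right)^{2}}{5} = \frac{\left(7 - 6\right)^{2}}{5} = \frac{1^{2}}{5} = \frac{1}{5} \cdot 1 = \frac{1}{5} \approx 0.2$)
$x{\left(k \right)} + B = -11 + \frac{1}{5} = - \frac{54}{5}$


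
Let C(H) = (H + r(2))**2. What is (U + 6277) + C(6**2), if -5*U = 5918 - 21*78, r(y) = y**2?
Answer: 7021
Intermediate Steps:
C(H) = (4 + H)**2 (C(H) = (H + 2**2)**2 = (H + 4)**2 = (4 + H)**2)
U = -856 (U = -(5918 - 21*78)/5 = -(5918 - 1*1638)/5 = -(5918 - 1638)/5 = -1/5*4280 = -856)
(U + 6277) + C(6**2) = (-856 + 6277) + (4 + 6**2)**2 = 5421 + (4 + 36)**2 = 5421 + 40**2 = 5421 + 1600 = 7021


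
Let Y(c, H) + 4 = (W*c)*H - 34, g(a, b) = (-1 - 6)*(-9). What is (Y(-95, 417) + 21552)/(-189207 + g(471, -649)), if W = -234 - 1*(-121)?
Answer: -4498009/189144 ≈ -23.781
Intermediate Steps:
W = -113 (W = -234 + 121 = -113)
g(a, b) = 63 (g(a, b) = -7*(-9) = 63)
Y(c, H) = -38 - 113*H*c (Y(c, H) = -4 + ((-113*c)*H - 34) = -4 + (-113*H*c - 34) = -4 + (-34 - 113*H*c) = -38 - 113*H*c)
(Y(-95, 417) + 21552)/(-189207 + g(471, -649)) = ((-38 - 113*417*(-95)) + 21552)/(-189207 + 63) = ((-38 + 4476495) + 21552)/(-189144) = (4476457 + 21552)*(-1/189144) = 4498009*(-1/189144) = -4498009/189144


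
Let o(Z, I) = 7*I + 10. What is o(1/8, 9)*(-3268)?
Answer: -238564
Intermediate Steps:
o(Z, I) = 10 + 7*I
o(1/8, 9)*(-3268) = (10 + 7*9)*(-3268) = (10 + 63)*(-3268) = 73*(-3268) = -238564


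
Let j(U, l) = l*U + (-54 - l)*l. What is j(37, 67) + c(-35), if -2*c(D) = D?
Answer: -11221/2 ≈ -5610.5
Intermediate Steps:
c(D) = -D/2
j(U, l) = U*l + l*(-54 - l)
j(37, 67) + c(-35) = 67*(-54 + 37 - 1*67) - ½*(-35) = 67*(-54 + 37 - 67) + 35/2 = 67*(-84) + 35/2 = -5628 + 35/2 = -11221/2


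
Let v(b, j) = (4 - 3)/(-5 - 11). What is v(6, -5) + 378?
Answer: 6047/16 ≈ 377.94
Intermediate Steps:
v(b, j) = -1/16 (v(b, j) = 1/(-16) = 1*(-1/16) = -1/16)
v(6, -5) + 378 = -1/16 + 378 = 6047/16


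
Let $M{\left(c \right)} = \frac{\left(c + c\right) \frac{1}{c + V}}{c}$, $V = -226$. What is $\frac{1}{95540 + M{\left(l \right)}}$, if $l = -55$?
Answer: $\frac{281}{26846738} \approx 1.0467 \cdot 10^{-5}$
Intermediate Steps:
$M{\left(c \right)} = \frac{2}{-226 + c}$ ($M{\left(c \right)} = \frac{\left(c + c\right) \frac{1}{c - 226}}{c} = \frac{2 c \frac{1}{-226 + c}}{c} = \frac{2}{-226 + c}$)
$\frac{1}{95540 + M{\left(l \right)}} = \frac{1}{95540 + \frac{2}{-226 - 55}} = \frac{1}{95540 + \frac{2}{-281}} = \frac{1}{95540 + 2 \left(- \frac{1}{281}\right)} = \frac{1}{95540 - \frac{2}{281}} = \frac{1}{\frac{26846738}{281}} = \frac{281}{26846738}$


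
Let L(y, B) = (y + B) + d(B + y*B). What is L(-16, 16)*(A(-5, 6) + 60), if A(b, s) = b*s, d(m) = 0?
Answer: 0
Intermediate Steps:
L(y, B) = B + y (L(y, B) = (y + B) + 0 = (B + y) + 0 = B + y)
L(-16, 16)*(A(-5, 6) + 60) = (16 - 16)*(-5*6 + 60) = 0*(-30 + 60) = 0*30 = 0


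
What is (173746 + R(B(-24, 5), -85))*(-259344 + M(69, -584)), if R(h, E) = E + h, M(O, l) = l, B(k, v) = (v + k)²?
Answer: -45233190416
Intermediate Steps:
B(k, v) = (k + v)²
(173746 + R(B(-24, 5), -85))*(-259344 + M(69, -584)) = (173746 + (-85 + (-24 + 5)²))*(-259344 - 584) = (173746 + (-85 + (-19)²))*(-259928) = (173746 + (-85 + 361))*(-259928) = (173746 + 276)*(-259928) = 174022*(-259928) = -45233190416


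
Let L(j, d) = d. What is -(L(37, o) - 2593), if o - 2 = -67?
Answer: 2658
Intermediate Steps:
o = -65 (o = 2 - 67 = -65)
-(L(37, o) - 2593) = -(-65 - 2593) = -1*(-2658) = 2658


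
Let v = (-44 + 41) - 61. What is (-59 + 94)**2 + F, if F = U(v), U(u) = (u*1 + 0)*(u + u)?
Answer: 9417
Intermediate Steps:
v = -64 (v = -3 - 61 = -64)
U(u) = 2*u**2 (U(u) = (u + 0)*(2*u) = u*(2*u) = 2*u**2)
F = 8192 (F = 2*(-64)**2 = 2*4096 = 8192)
(-59 + 94)**2 + F = (-59 + 94)**2 + 8192 = 35**2 + 8192 = 1225 + 8192 = 9417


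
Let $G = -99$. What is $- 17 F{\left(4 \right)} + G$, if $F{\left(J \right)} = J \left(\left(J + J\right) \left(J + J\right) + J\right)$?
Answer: $-4723$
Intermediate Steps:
$F{\left(J \right)} = J \left(J + 4 J^{2}\right)$ ($F{\left(J \right)} = J \left(2 J 2 J + J\right) = J \left(4 J^{2} + J\right) = J \left(J + 4 J^{2}\right)$)
$- 17 F{\left(4 \right)} + G = - 17 \cdot 4^{2} \left(1 + 4 \cdot 4\right) - 99 = - 17 \cdot 16 \left(1 + 16\right) - 99 = - 17 \cdot 16 \cdot 17 - 99 = \left(-17\right) 272 - 99 = -4624 - 99 = -4723$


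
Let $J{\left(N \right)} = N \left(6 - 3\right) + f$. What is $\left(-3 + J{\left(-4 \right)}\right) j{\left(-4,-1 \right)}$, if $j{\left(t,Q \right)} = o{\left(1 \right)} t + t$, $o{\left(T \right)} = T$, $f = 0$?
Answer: $120$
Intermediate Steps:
$j{\left(t,Q \right)} = 2 t$ ($j{\left(t,Q \right)} = 1 t + t = t + t = 2 t$)
$J{\left(N \right)} = 3 N$ ($J{\left(N \right)} = N \left(6 - 3\right) + 0 = N 3 + 0 = 3 N + 0 = 3 N$)
$\left(-3 + J{\left(-4 \right)}\right) j{\left(-4,-1 \right)} = \left(-3 + 3 \left(-4\right)\right) 2 \left(-4\right) = \left(-3 - 12\right) \left(-8\right) = \left(-15\right) \left(-8\right) = 120$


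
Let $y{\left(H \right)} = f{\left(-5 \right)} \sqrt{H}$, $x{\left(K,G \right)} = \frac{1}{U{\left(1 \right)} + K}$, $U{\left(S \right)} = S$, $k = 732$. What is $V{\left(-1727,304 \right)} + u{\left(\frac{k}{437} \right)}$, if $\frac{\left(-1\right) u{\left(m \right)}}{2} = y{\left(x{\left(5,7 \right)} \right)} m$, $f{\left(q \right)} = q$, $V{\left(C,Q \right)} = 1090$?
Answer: $1090 + \frac{1220 \sqrt{6}}{437} \approx 1096.8$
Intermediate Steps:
$x{\left(K,G \right)} = \frac{1}{1 + K}$
$y{\left(H \right)} = - 5 \sqrt{H}$
$u{\left(m \right)} = \frac{5 m \sqrt{6}}{3}$ ($u{\left(m \right)} = - 2 - 5 \sqrt{\frac{1}{1 + 5}} m = - 2 - 5 \sqrt{\frac{1}{6}} m = - 2 - \frac{5}{\sqrt{6}} m = - 2 - 5 \frac{\sqrt{6}}{6} m = - 2 - \frac{5 \sqrt{6}}{6} m = - 2 \left(- \frac{5 m \sqrt{6}}{6}\right) = \frac{5 m \sqrt{6}}{3}$)
$V{\left(-1727,304 \right)} + u{\left(\frac{k}{437} \right)} = 1090 + \frac{5 \cdot \frac{732}{437} \sqrt{6}}{3} = 1090 + \frac{5 \cdot 732 \cdot \frac{1}{437} \sqrt{6}}{3} = 1090 + \frac{5}{3} \cdot \frac{732}{437} \sqrt{6} = 1090 + \frac{1220 \sqrt{6}}{437}$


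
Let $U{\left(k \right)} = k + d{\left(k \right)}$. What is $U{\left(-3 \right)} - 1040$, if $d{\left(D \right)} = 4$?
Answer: $-1039$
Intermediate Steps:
$U{\left(k \right)} = 4 + k$ ($U{\left(k \right)} = k + 4 = 4 + k$)
$U{\left(-3 \right)} - 1040 = \left(4 - 3\right) - 1040 = 1 - 1040 = -1039$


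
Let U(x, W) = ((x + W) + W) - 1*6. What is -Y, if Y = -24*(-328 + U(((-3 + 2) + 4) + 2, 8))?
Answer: -7512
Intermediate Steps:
U(x, W) = -6 + x + 2*W (U(x, W) = ((W + x) + W) - 6 = (x + 2*W) - 6 = -6 + x + 2*W)
Y = 7512 (Y = -24*(-328 + (-6 + (((-3 + 2) + 4) + 2) + 2*8)) = -24*(-328 + (-6 + ((-1 + 4) + 2) + 16)) = -24*(-328 + (-6 + (3 + 2) + 16)) = -24*(-328 + (-6 + 5 + 16)) = -24*(-328 + 15) = -24*(-313) = 7512)
-Y = -1*7512 = -7512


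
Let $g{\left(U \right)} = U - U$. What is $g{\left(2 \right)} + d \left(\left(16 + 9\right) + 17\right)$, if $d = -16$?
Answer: $-672$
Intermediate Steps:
$g{\left(U \right)} = 0$
$g{\left(2 \right)} + d \left(\left(16 + 9\right) + 17\right) = 0 - 16 \left(\left(16 + 9\right) + 17\right) = 0 - 16 \left(25 + 17\right) = 0 - 672 = -672$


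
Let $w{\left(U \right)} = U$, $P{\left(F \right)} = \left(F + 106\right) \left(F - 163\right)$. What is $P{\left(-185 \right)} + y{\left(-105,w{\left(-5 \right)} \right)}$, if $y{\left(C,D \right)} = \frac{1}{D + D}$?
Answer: $\frac{274919}{10} \approx 27492.0$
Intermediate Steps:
$P{\left(F \right)} = \left(-163 + F\right) \left(106 + F\right)$ ($P{\left(F \right)} = \left(106 + F\right) \left(-163 + F\right) = \left(-163 + F\right) \left(106 + F\right)$)
$y{\left(C,D \right)} = \frac{1}{2 D}$
$P{\left(-185 \right)} + y{\left(-105,w{\left(-5 \right)} \right)} = \left(-17278 + \left(-185\right)^{2} - -10545\right) + \frac{1}{2 \left(-5\right)} = \left(-17278 + 34225 + 10545\right) + \frac{1}{2} \left(- \frac{1}{5}\right) = 27492 - \frac{1}{10} = \frac{274919}{10}$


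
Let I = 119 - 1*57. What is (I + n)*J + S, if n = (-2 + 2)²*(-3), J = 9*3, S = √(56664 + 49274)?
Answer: 1674 + 7*√2162 ≈ 1999.5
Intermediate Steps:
S = 7*√2162 (S = √105938 = 7*√2162 ≈ 325.48)
I = 62 (I = 119 - 57 = 62)
J = 27
n = 0 (n = 0²*(-3) = 0*(-3) = 0)
(I + n)*J + S = (62 + 0)*27 + 7*√2162 = 62*27 + 7*√2162 = 1674 + 7*√2162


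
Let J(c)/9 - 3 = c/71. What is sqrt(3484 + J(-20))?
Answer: sqrt(17686171)/71 ≈ 59.232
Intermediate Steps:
J(c) = 27 + 9*c/71 (J(c) = 27 + 9*(c/71) = 27 + 9*c/71)
sqrt(3484 + J(-20)) = sqrt(3484 + (27 + (9/71)*(-20))) = sqrt(3484 + (27 - 180/71)) = sqrt(3484 + 1737/71) = sqrt(249101/71) = sqrt(17686171)/71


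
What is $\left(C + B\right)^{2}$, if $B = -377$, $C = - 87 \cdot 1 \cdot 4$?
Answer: $525625$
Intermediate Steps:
$C = -348$ ($C = \left(-87\right) 4 = -348$)
$\left(C + B\right)^{2} = \left(-348 - 377\right)^{2} = \left(-725\right)^{2} = 525625$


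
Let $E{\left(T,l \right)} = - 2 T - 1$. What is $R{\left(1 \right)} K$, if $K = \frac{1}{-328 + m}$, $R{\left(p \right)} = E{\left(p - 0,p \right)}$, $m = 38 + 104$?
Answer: $\frac{1}{62} \approx 0.016129$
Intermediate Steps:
$m = 142$
$E{\left(T,l \right)} = -1 - 2 T$
$R{\left(p \right)} = -1 - 2 p$ ($R{\left(p \right)} = -1 - 2 \left(p - 0\right) = -1 - 2 \left(p + 0\right) = -1 - 2 p$)
$K = - \frac{1}{186}$ ($K = \frac{1}{-328 + 142} = \frac{1}{-186} = - \frac{1}{186} \approx -0.0053763$)
$R{\left(1 \right)} K = \left(-1 - 2\right) \left(- \frac{1}{186}\right) = \left(-3\right) \left(- \frac{1}{186}\right) = \frac{1}{62}$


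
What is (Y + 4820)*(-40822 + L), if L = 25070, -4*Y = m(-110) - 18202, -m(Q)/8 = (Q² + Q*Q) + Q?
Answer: -906535476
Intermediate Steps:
m(Q) = -16*Q² - 8*Q (m(Q) = -8*((Q² + Q*Q) + Q) = -8*((Q² + Q²) + Q) = -8*(2*Q² + Q) = -8*(Q + 2*Q²) = -16*Q² - 8*Q)
Y = 105461/2 (Y = -(-8*(-110)*(1 + 2*(-110)) - 18202)/4 = -(-8*(-110)*(1 - 220) - 18202)/4 = -(-8*(-110)*(-219) - 18202)/4 = -(-192720 - 18202)/4 = -¼*(-210922) = 105461/2 ≈ 52731.)
(Y + 4820)*(-40822 + L) = (105461/2 + 4820)*(-40822 + 25070) = (115101/2)*(-15752) = -906535476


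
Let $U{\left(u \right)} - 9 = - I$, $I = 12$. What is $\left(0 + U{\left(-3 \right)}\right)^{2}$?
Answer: $9$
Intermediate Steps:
$U{\left(u \right)} = -3$ ($U{\left(u \right)} = 9 - 12 = -3$)
$\left(0 + U{\left(-3 \right)}\right)^{2} = \left(0 - 3\right)^{2} = \left(-3\right)^{2} = 9$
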